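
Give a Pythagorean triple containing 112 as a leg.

We need the other leg and hypotenuse such that 112² + x² = c².
Take x = 15, c = 113: 112² + 15² = 12544 + 225 = 12769 = 113² ✓
Triple: (15, 112, 113)

(15, 112, 113)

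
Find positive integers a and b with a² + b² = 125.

We need to find integers a, b > 0 such that a² + b² = 125.
Trying a = 2: b² = 125 - 2² = 125 - 4 = 121
b = 11
Check: 2² + 11² = 4 + 121 = 125 ✓

125 = 2² + 11²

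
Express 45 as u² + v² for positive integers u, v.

We need to find integers u, v > 0 such that u² + v² = 45.
Trying u = 3: v² = 45 - 3² = 45 - 9 = 36
v = 6
Check: 3² + 6² = 9 + 36 = 45 ✓

45 = 3² + 6²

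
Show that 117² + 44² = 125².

Compute a² + b²:
117² + 44² = 13689 + 1936 = 15625
Compute c²:
125² = 15625
Since 15625 = 15625, it is a Pythagorean triple.

Yes, it is a Pythagorean triple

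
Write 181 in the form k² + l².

We need to find integers k, l > 0 such that k² + l² = 181.
Trying k = 9: l² = 181 - 9² = 181 - 81 = 100
l = 10
Check: 9² + 10² = 81 + 100 = 181 ✓

181 = 9² + 10²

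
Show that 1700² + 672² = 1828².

Compute a² + b²:
1700² + 672² = 2890000 + 451584 = 3341584
Compute c²:
1828² = 3341584
Since 3341584 = 3341584, it is a Pythagorean triple.

Yes, it is a Pythagorean triple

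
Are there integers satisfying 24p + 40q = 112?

Step 1: Compute gcd(24, 40).
gcd(24, 40) = 8

Step 2: Check divisibility.
Does 8 divide 112? 112 = 8 x 14, so yes.

By the theorem on linear Diophantine equations, 24p + 40q = 112 has integer solutions if and only if gcd(24, 40) divides 112. Since 8 | 112, solutions exist.

Yes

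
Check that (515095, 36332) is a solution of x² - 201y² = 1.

Compute x² = 515095² = 265322859025
Compute 201y² = 201·36332² = 201·1320014224 = 265322859024
x² - 201y² = 265322859025 - 265322859024 = 1
Since this equals 1, (515095, 36332) is a solution.

Yes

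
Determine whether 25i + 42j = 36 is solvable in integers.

Step 1: Compute gcd(25, 42).
gcd(25, 42) = 1

Step 2: Check divisibility.
Does 1 divide 36? 36 = 1 x 36, so yes.

By the theorem on linear Diophantine equations, 25i + 42j = 36 has integer solutions if and only if gcd(25, 42) divides 36. Since 1 | 36, solutions exist.

Yes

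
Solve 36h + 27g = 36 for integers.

Step 1: Check solvability.
gcd(36, 27) = 9
Since 9 divides 36, solutions exist.

Step 2: Apply extended Euclidean algorithm to find gcd.
We find integers such that 36*x0 + 27*y0 = 9

Step 3: Scale the particular solution.
Multiply by 36/9 = 4:
h = 4, g = -4

Step 4: Verify.
36*(4) + 27*(-4) = 36 = 36 ✓

h = 4, g = -4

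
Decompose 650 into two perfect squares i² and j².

We need to find integers i, j > 0 such that i² + j² = 650.
Trying i = 5: j² = 650 - 5² = 650 - 25 = 625
j = 25
Check: 5² + 25² = 25 + 625 = 650 ✓

650 = 5² + 25²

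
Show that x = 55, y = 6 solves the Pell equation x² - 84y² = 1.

Compute x² = 55² = 3025
Compute 84y² = 84·6² = 84·36 = 3024
x² - 84y² = 3025 - 3024 = 1
Since this equals 1, (55, 6) is a solution.

Yes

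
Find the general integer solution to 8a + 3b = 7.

Step 1: Compute gcd(8, 3) = 1.
Since 1 divides 7, solutions exist.

Step 2: Find a particular solution using extended Euclidean algorithm.
We get a₀ = -7, b₀ = 21.
Check: 8*-7 + 3*21 = 7 = 7 ✓

Step 3: Write the general solution.
a = -7 + (3/1)t = -7 + 3t
b = 21 - (8/1)t = 21 - 8t
for any integer t.

a = -7 + 3t, b = 21 - 8t for integer t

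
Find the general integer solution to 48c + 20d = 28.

Step 1: Compute gcd(48, 20) = 4.
Since 4 divides 28, solutions exist.

Step 2: Find a particular solution using extended Euclidean algorithm.
We get c₀ = -14, d₀ = 35.
Check: 48*-14 + 20*35 = 28 = 28 ✓

Step 3: Write the general solution.
c = -14 + (20/4)t = -14 + 5t
d = 35 - (48/4)t = 35 - 12t
for any integer t.

c = -14 + 5t, d = 35 - 12t for integer t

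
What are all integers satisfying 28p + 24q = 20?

Step 1: Compute gcd(28, 24) = 4.
Since 4 divides 20, solutions exist.

Step 2: Find a particular solution using extended Euclidean algorithm.
We get p₀ = 5, q₀ = -5.
Check: 28*5 + 24*-5 = 20 = 20 ✓

Step 3: Write the general solution.
p = 5 + (24/4)t = 5 + 6t
q = -5 - (28/4)t = -5 - 7t
for any integer t.

p = 5 + 6t, q = -5 - 7t for integer t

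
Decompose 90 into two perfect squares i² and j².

We need to find integers i, j > 0 such that i² + j² = 90.
Trying i = 3: j² = 90 - 3² = 90 - 9 = 81
j = 9
Check: 3² + 9² = 9 + 81 = 90 ✓

90 = 3² + 9²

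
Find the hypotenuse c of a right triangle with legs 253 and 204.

c² = a² + b² = 253² + 204² = 64009 + 41616 = 105625
c = 325

325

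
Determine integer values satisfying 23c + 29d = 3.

Step 1: Check solvability.
gcd(23, 29) = 1
Since 1 divides 3, solutions exist.

Step 2: Apply extended Euclidean algorithm to find gcd.
We find integers such that 23*x0 + 29*y0 = 1

Step 3: Scale the particular solution.
Multiply by 3/1 = 3:
c = -15, d = 12

Step 4: Verify.
23*(-15) + 29*(12) = 3 = 3 ✓

c = -15, d = 12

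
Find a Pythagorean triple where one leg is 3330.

We need the other leg and hypotenuse such that 3330² + x² = c².
Take x = 3432, c = 4782: 3330² + 3432² = 11088900 + 11778624 = 22867524 = 4782² ✓
Triple: (3330, 3432, 4782)

(3330, 3432, 4782)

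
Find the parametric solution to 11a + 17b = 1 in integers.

Step 1: Compute gcd(11, 17) = 1.
Since 1 divides 1, solutions exist.

Step 2: Find a particular solution using extended Euclidean algorithm.
We get a₀ = -3, b₀ = 2.
Check: 11*-3 + 17*2 = 1 = 1 ✓

Step 3: Write the general solution.
a = -3 + (17/1)t = -3 + 17t
b = 2 - (11/1)t = 2 - 11t
for any integer t.

a = -3 + 17t, b = 2 - 11t for integer t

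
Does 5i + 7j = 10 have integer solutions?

Step 1: Compute gcd(5, 7).
gcd(5, 7) = 1

Step 2: Check divisibility.
Does 1 divide 10? 10 = 1 x 10, so yes.

By the theorem on linear Diophantine equations, 5i + 7j = 10 has integer solutions if and only if gcd(5, 7) divides 10. Since 1 | 10, solutions exist.

Yes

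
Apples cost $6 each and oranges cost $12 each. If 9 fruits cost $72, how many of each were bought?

Let a = apples, o = oranges.
a + o = 9
6a + 12o = 72
Substitute o = 9 - a:
6a + 12(9 - a) = 72
(6 - 12)a = 72 - 108
-6a = -36
a = 6, o = 9 - 6 = 3

Apples: 6, Oranges: 3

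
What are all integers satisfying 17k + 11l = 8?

Step 1: Compute gcd(17, 11) = 1.
Since 1 divides 8, solutions exist.

Step 2: Find a particular solution using extended Euclidean algorithm.
We get k₀ = 16, l₀ = -24.
Check: 17*16 + 11*-24 = 8 = 8 ✓

Step 3: Write the general solution.
k = 16 + (11/1)t = 16 + 11t
l = -24 - (17/1)t = -24 - 17t
for any integer t.

k = 16 + 11t, l = -24 - 17t for integer t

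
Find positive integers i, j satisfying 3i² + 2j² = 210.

Try small values of i and check whether (210 - 3i²)/2 is a perfect square.
i = 4: 3·4² = 48, so 2j² = 210 - 48 = 162, giving j² = 81, j = 9.
Check: 3·4² + 2·9² = 48 + 162 = 210 ✓

i = 4, j = 9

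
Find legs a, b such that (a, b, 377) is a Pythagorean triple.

We need a² + b² = 377² = 142129.
Trying: 135² + 352² = 18225 + 123904 = 142129 ✓

(135, 352, 377)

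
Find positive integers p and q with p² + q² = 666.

We need to find integers p, q > 0 such that p² + q² = 666.
Trying p = 15: q² = 666 - 15² = 666 - 225 = 441
q = 21
Check: 15² + 21² = 225 + 441 = 666 ✓

666 = 15² + 21²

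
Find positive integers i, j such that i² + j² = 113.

Search for i with 113 - i² a perfect square.
i = 7: 113 - 7² = 113 - 49 = 64 = 8² ✓
So i = 7, j = 8.

i = 7, j = 8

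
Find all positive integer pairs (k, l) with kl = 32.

The positive divisors of 32 are: 1, 2, 4, 8, 16, 32.
Each divisor d gives the pair (d, 32/d):
(1, 32), (2, 16), (4, 8), (8, 4), (16, 2), (32, 1)

(1, 32), (2, 16), (4, 8), (8, 4), (16, 2), (32, 1)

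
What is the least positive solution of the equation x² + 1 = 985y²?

We need x² = 985y² - 1. Try successive y:
y = 1: x² = 985·1² - 1 = 984, not a perfect square
y = 2: x² = 985·2² - 1 = 3939, not a perfect square
y = 3: x² = 985·3² - 1 = 8864, not a perfect square
...
y = 13: x² = 985·13² - 1 = 166464 = 408² ✓
Check: 408² - 985·13² = 166464 - 166465 = -1 ✓

x = 408, y = 13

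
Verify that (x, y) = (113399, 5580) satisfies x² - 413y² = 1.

Compute x² = 113399² = 12859333201
Compute 413y² = 413·5580² = 413·31136400 = 12859333200
x² - 413y² = 12859333201 - 12859333200 = 1
Since this equals 1, (113399, 5580) is a solution.

Yes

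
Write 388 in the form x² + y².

We need to find integers x, y > 0 such that x² + y² = 388.
Trying x = 8: y² = 388 - 8² = 388 - 64 = 324
y = 18
Check: 8² + 18² = 64 + 324 = 388 ✓

388 = 8² + 18²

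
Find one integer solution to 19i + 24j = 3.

Step 1: Check solvability.
gcd(19, 24) = 1
Since 1 divides 3, solutions exist.

Step 2: Apply extended Euclidean algorithm to find gcd.
We find integers such that 19*x0 + 24*y0 = 1

Step 3: Scale the particular solution.
Multiply by 3/1 = 3:
i = -15, j = 12

Step 4: Verify.
19*(-15) + 24*(12) = 3 = 3 ✓

i = -15, j = 12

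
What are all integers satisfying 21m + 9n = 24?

Step 1: Compute gcd(21, 9) = 3.
Since 3 divides 24, solutions exist.

Step 2: Find a particular solution using extended Euclidean algorithm.
We get m₀ = 8, n₀ = -16.
Check: 21*8 + 9*-16 = 24 = 24 ✓

Step 3: Write the general solution.
m = 8 + (9/3)t = 8 + 3t
n = -16 - (21/3)t = -16 - 7t
for any integer t.

m = 8 + 3t, n = -16 - 7t for integer t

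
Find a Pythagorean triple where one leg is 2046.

We need the other leg and hypotenuse such that 2046² + x² = c².
Take x = 2520, c = 3246: 2046² + 2520² = 4186116 + 6350400 = 10536516 = 3246² ✓
Triple: (2046, 2520, 3246)

(2046, 2520, 3246)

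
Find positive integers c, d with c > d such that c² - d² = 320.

Factor: c² - d² = (c+d)(c-d) = 320.
We need two factors of 320 with the same parity.
Use c+d = 160 and c-d = 2 (product 160·2 = 320).
Adding: 2c = 162, so c = 81.
Subtracting: 2d = 158, so d = 79.
Check: 81² - 79² = 6561 - 6241 = 320 ✓

c = 81, d = 79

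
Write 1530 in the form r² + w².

We need to find integers r, w > 0 such that r² + w² = 1530.
Trying r = 3: w² = 1530 - 3² = 1530 - 9 = 1521
w = 39
Check: 3² + 39² = 9 + 1521 = 1530 ✓

1530 = 3² + 39²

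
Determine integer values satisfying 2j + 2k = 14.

Step 1: Check solvability.
gcd(2, 2) = 2
Since 2 divides 14, solutions exist.

Step 2: Apply extended Euclidean algorithm to find gcd.
We find integers such that 2*x0 + 2*y0 = 2

Step 3: Scale the particular solution.
Multiply by 14/2 = 7:
j = 0, k = 7

Step 4: Verify.
2*(0) + 2*(7) = 14 = 14 ✓

j = 0, k = 7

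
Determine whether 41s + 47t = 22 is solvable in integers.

Step 1: Compute gcd(41, 47).
gcd(41, 47) = 1

Step 2: Check divisibility.
Does 1 divide 22? 22 = 1 x 22, so yes.

By the theorem on linear Diophantine equations, 41s + 47t = 22 has integer solutions if and only if gcd(41, 47) divides 22. Since 1 | 22, solutions exist.

Yes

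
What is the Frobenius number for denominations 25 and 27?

For two coprime denominations a and b, the Frobenius number (largest value not representable as a non-negative combination) is ab - a - b.
Here gcd(25, 27) = 1, so they are coprime.
F(25, 27) = 25·27 - 25 - 27 = 675 - 52 = 623

623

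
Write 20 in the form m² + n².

We need to find integers m, n > 0 such that m² + n² = 20.
Trying m = 2: n² = 20 - 2² = 20 - 4 = 16
n = 4
Check: 2² + 4² = 4 + 16 = 20 ✓

20 = 2² + 4²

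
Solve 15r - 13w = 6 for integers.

Step 1: Check solvability.
gcd(15, 13) = 1
Since 1 divides 6, solutions exist.

Step 2: Apply extended Euclidean algorithm to find gcd.
We find integers such that 15*x0 + 13*y0 = 1

Step 3: Scale the particular solution.
Multiply by 6/1 = 6:
r = -36, w = -42

Step 4: Verify.
15*(-36) - 13*(-42) = 6 = 6 ✓

r = -36, w = -42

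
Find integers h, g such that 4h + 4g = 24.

Step 1: Check solvability.
gcd(4, 4) = 4
Since 4 divides 24, solutions exist.

Step 2: Apply extended Euclidean algorithm to find gcd.
We find integers such that 4*x0 + 4*y0 = 4

Step 3: Scale the particular solution.
Multiply by 24/4 = 6:
h = 0, g = 6

Step 4: Verify.
4*(0) + 4*(6) = 24 = 24 ✓

h = 0, g = 6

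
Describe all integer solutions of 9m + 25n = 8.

Step 1: Compute gcd(9, 25) = 1.
Since 1 divides 8, solutions exist.

Step 2: Find a particular solution using extended Euclidean algorithm.
We get m₀ = -88, n₀ = 32.
Check: 9*-88 + 25*32 = 8 = 8 ✓

Step 3: Write the general solution.
m = -88 + (25/1)t = -88 + 25t
n = 32 - (9/1)t = 32 - 9t
for any integer t.

m = -88 + 25t, n = 32 - 9t for integer t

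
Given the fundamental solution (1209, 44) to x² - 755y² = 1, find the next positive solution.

Solutions to x² - Dy² = 1 are generated by powers of (x₀ + y₀√D).
The next solution satisfies x₁ + y₁√755 = (x₀ + y₀√755)², giving:
x₁ = x₀² + 755y₀² = 1209² + 755·44² = 1461681 + 1461680 = 2923361
y₁ = 2x₀y₀ = 2·1209·44 = 106392

Verify: 2923361² - 755·106392² = 8546039536321 - 8546039536320 = 1 ✓

x = 2923361, y = 106392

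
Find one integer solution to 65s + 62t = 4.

Step 1: Check solvability.
gcd(65, 62) = 1
Since 1 divides 4, solutions exist.

Step 2: Apply extended Euclidean algorithm to find gcd.
We find integers such that 65*x0 + 62*y0 = 1

Step 3: Scale the particular solution.
Multiply by 4/1 = 4:
s = 84, t = -88

Step 4: Verify.
65*(84) + 62*(-88) = 4 = 4 ✓

s = 84, t = -88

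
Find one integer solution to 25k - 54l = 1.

Step 1: Check solvability.
gcd(25, 54) = 1
Since 1 divides 1, solutions exist.

Step 2: Apply extended Euclidean algorithm to find gcd.
We find integers such that 25*x0 + 54*y0 = 1

Step 3: Scale the particular solution.
Multiply by 1/1 = 1:
k = 13, l = 6

Step 4: Verify.
25*(13) - 54*(6) = 1 = 1 ✓

k = 13, l = 6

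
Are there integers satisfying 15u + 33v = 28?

Step 1: Compute gcd(15, 33).
gcd(15, 33) = 3

Step 2: Check divisibility.
Does 3 divide 28? 28 = 3 x 9 + 1, so no.

By the theorem on linear Diophantine equations, 15u + 33v = 28 has integer solutions if and only if gcd(15, 33) divides 28. Since 3 does not divide 28, no solutions exist.

No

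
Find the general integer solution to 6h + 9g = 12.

Step 1: Compute gcd(6, 9) = 3.
Since 3 divides 12, solutions exist.

Step 2: Find a particular solution using extended Euclidean algorithm.
We get h₀ = -4, g₀ = 4.
Check: 6*-4 + 9*4 = 12 = 12 ✓

Step 3: Write the general solution.
h = -4 + (9/3)t = -4 + 3t
g = 4 - (6/3)t = 4 - 2t
for any integer t.

h = -4 + 3t, g = 4 - 2t for integer t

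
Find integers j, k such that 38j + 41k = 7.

Step 1: Check solvability.
gcd(38, 41) = 1
Since 1 divides 7, solutions exist.

Step 2: Apply extended Euclidean algorithm to find gcd.
We find integers such that 38*x0 + 41*y0 = 1

Step 3: Scale the particular solution.
Multiply by 7/1 = 7:
j = -98, k = 91

Step 4: Verify.
38*(-98) + 41*(91) = 7 = 7 ✓

j = -98, k = 91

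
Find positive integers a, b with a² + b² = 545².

We need a² + b² = 545² = 297025.
Trying: 513² + 184² = 263169 + 33856 = 297025 ✓

(513, 184, 545)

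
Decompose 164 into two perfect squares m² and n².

We need to find integers m, n > 0 such that m² + n² = 164.
Trying m = 8: n² = 164 - 8² = 164 - 64 = 100
n = 10
Check: 8² + 10² = 64 + 100 = 164 ✓

164 = 8² + 10²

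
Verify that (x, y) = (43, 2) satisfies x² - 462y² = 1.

Compute x² = 43² = 1849
Compute 462y² = 462·2² = 462·4 = 1848
x² - 462y² = 1849 - 1848 = 1
Since this equals 1, (43, 2) is a solution.

Yes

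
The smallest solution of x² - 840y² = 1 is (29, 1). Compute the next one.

Solutions to x² - Dy² = 1 are generated by powers of (x₀ + y₀√D).
The next solution satisfies x₁ + y₁√840 = (x₀ + y₀√840)², giving:
x₁ = x₀² + 840y₀² = 29² + 840·1² = 841 + 840 = 1681
y₁ = 2x₀y₀ = 2·29·1 = 58

Verify: 1681² - 840·58² = 2825761 - 2825760 = 1 ✓

x = 1681, y = 58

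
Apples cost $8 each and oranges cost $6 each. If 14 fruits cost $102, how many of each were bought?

Let a = apples, o = oranges.
a + o = 14
8a + 6o = 102
Substitute o = 14 - a:
8a + 6(14 - a) = 102
(8 - 6)a = 102 - 84
2a = 18
a = 9, o = 14 - 9 = 5

Apples: 9, Oranges: 5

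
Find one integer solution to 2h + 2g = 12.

Step 1: Check solvability.
gcd(2, 2) = 2
Since 2 divides 12, solutions exist.

Step 2: Apply extended Euclidean algorithm to find gcd.
We find integers such that 2*x0 + 2*y0 = 2

Step 3: Scale the particular solution.
Multiply by 12/2 = 6:
h = 0, g = 6

Step 4: Verify.
2*(0) + 2*(6) = 12 = 12 ✓

h = 0, g = 6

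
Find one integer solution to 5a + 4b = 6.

Step 1: Check solvability.
gcd(5, 4) = 1
Since 1 divides 6, solutions exist.

Step 2: Apply extended Euclidean algorithm to find gcd.
We find integers such that 5*x0 + 4*y0 = 1

Step 3: Scale the particular solution.
Multiply by 6/1 = 6:
a = 6, b = -6

Step 4: Verify.
5*(6) + 4*(-6) = 6 = 6 ✓

a = 6, b = -6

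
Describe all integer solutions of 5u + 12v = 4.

Step 1: Compute gcd(5, 12) = 1.
Since 1 divides 4, solutions exist.

Step 2: Find a particular solution using extended Euclidean algorithm.
We get u₀ = 20, v₀ = -8.
Check: 5*20 + 12*-8 = 4 = 4 ✓

Step 3: Write the general solution.
u = 20 + (12/1)t = 20 + 12t
v = -8 - (5/1)t = -8 - 5t
for any integer t.

u = 20 + 12t, v = -8 - 5t for integer t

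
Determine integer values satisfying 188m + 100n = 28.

Step 1: Check solvability.
gcd(188, 100) = 4
Since 4 divides 28, solutions exist.

Step 2: Apply extended Euclidean algorithm to find gcd.
We find integers such that 188*x0 + 100*y0 = 4

Step 3: Scale the particular solution.
Multiply by 28/4 = 7:
m = 56, n = -105

Step 4: Verify.
188*(56) + 100*(-105) = 28 = 28 ✓

m = 56, n = -105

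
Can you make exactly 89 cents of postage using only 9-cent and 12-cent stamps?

We need non-negative x, y with 9x + 12y = 89.
gcd(9, 12) = 3, and 3 does not divide 89.
No integer solutions exist, so certainly no non-negative ones.

No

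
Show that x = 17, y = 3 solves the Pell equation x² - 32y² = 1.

Compute x² = 17² = 289
Compute 32y² = 32·3² = 32·9 = 288
x² - 32y² = 289 - 288 = 1
Since this equals 1, (17, 3) is a solution.

Yes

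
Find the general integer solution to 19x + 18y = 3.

Step 1: Compute gcd(19, 18) = 1.
Since 1 divides 3, solutions exist.

Step 2: Find a particular solution using extended Euclidean algorithm.
We get x₀ = 3, y₀ = -3.
Check: 19*3 + 18*-3 = 3 = 3 ✓

Step 3: Write the general solution.
x = 3 + (18/1)t = 3 + 18t
y = -3 - (19/1)t = -3 - 19t
for any integer t.

x = 3 + 18t, y = -3 - 19t for integer t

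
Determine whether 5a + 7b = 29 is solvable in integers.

Step 1: Compute gcd(5, 7).
gcd(5, 7) = 1

Step 2: Check divisibility.
Does 1 divide 29? 29 = 1 x 29, so yes.

By the theorem on linear Diophantine equations, 5a + 7b = 29 has integer solutions if and only if gcd(5, 7) divides 29. Since 1 | 29, solutions exist.

Yes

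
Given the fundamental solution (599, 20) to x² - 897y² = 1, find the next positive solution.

Solutions to x² - Dy² = 1 are generated by powers of (x₀ + y₀√D).
The next solution satisfies x₁ + y₁√897 = (x₀ + y₀√897)², giving:
x₁ = x₀² + 897y₀² = 599² + 897·20² = 358801 + 358800 = 717601
y₁ = 2x₀y₀ = 2·599·20 = 23960

Verify: 717601² - 897·23960² = 514951195201 - 514951195200 = 1 ✓

x = 717601, y = 23960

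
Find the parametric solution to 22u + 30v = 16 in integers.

Step 1: Compute gcd(22, 30) = 2.
Since 2 divides 16, solutions exist.

Step 2: Find a particular solution using extended Euclidean algorithm.
We get u₀ = -32, v₀ = 24.
Check: 22*-32 + 30*24 = 16 = 16 ✓

Step 3: Write the general solution.
u = -32 + (30/2)t = -32 + 15t
v = 24 - (22/2)t = 24 - 11t
for any integer t.

u = -32 + 15t, v = 24 - 11t for integer t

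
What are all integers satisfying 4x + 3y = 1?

Step 1: Compute gcd(4, 3) = 1.
Since 1 divides 1, solutions exist.

Step 2: Find a particular solution using extended Euclidean algorithm.
We get x₀ = 1, y₀ = -1.
Check: 4*1 + 3*-1 = 1 = 1 ✓

Step 3: Write the general solution.
x = 1 + (3/1)t = 1 + 3t
y = -1 - (4/1)t = -1 - 4t
for any integer t.

x = 1 + 3t, y = -1 - 4t for integer t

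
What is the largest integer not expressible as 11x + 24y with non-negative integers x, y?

For two coprime denominations a and b, the Frobenius number (largest value not representable as a non-negative combination) is ab - a - b.
Here gcd(11, 24) = 1, so they are coprime.
F(11, 24) = 11·24 - 11 - 24 = 264 - 35 = 229

229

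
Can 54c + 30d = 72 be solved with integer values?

Step 1: Compute gcd(54, 30).
gcd(54, 30) = 6

Step 2: Check divisibility.
Does 6 divide 72? 72 = 6 x 12, so yes.

By the theorem on linear Diophantine equations, 54c + 30d = 72 has integer solutions if and only if gcd(54, 30) divides 72. Since 6 | 72, solutions exist.

Yes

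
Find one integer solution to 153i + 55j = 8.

Step 1: Check solvability.
gcd(153, 55) = 1
Since 1 divides 8, solutions exist.

Step 2: Apply extended Euclidean algorithm to find gcd.
We find integers such that 153*x0 + 55*y0 = 1

Step 3: Scale the particular solution.
Multiply by 8/1 = 8:
i = -184, j = 512

Step 4: Verify.
153*(-184) + 55*(512) = 8 = 8 ✓

i = -184, j = 512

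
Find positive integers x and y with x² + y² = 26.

We need to find integers x, y > 0 such that x² + y² = 26.
Trying x = 1: y² = 26 - 1² = 26 - 1 = 25
y = 5
Check: 1² + 5² = 1 + 25 = 26 ✓

26 = 1² + 5²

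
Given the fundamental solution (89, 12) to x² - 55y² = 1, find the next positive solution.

Solutions to x² - Dy² = 1 are generated by powers of (x₀ + y₀√D).
The next solution satisfies x₁ + y₁√55 = (x₀ + y₀√55)², giving:
x₁ = x₀² + 55y₀² = 89² + 55·12² = 7921 + 7920 = 15841
y₁ = 2x₀y₀ = 2·89·12 = 2136

Verify: 15841² - 55·2136² = 250937281 - 250937280 = 1 ✓

x = 15841, y = 2136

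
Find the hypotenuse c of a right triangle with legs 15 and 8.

c² = a² + b² = 15² + 8² = 225 + 64 = 289
c = sqrt(289) = 17

17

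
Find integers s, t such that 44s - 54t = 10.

Step 1: Check solvability.
gcd(44, 54) = 2
Since 2 divides 10, solutions exist.

Step 2: Apply extended Euclidean algorithm to find gcd.
We find integers such that 44*x0 + 54*y0 = 2

Step 3: Scale the particular solution.
Multiply by 10/2 = 5:
s = -55, t = -45

Step 4: Verify.
44*(-55) - 54*(-45) = 10 = 10 ✓

s = -55, t = -45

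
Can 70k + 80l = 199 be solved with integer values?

Step 1: Compute gcd(70, 80).
gcd(70, 80) = 10

Step 2: Check divisibility.
Does 10 divide 199? 199 = 10 x 19 + 9, so no.

By the theorem on linear Diophantine equations, 70k + 80l = 199 has integer solutions if and only if gcd(70, 80) divides 199. Since 10 does not divide 199, no solutions exist.

No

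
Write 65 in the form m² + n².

We need to find integers m, n > 0 such that m² + n² = 65.
Trying m = 1: n² = 65 - 1² = 65 - 1 = 64
n = 8
Check: 1² + 8² = 1 + 64 = 65 ✓

65 = 1² + 8²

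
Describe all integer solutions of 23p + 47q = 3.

Step 1: Compute gcd(23, 47) = 1.
Since 1 divides 3, solutions exist.

Step 2: Find a particular solution using extended Euclidean algorithm.
We get p₀ = -6, q₀ = 3.
Check: 23*-6 + 47*3 = 3 = 3 ✓

Step 3: Write the general solution.
p = -6 + (47/1)t = -6 + 47t
q = 3 - (23/1)t = 3 - 23t
for any integer t.

p = -6 + 47t, q = 3 - 23t for integer t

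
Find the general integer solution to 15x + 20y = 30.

Step 1: Compute gcd(15, 20) = 5.
Since 5 divides 30, solutions exist.

Step 2: Find a particular solution using extended Euclidean algorithm.
We get x₀ = -6, y₀ = 6.
Check: 15*-6 + 20*6 = 30 = 30 ✓

Step 3: Write the general solution.
x = -6 + (20/5)t = -6 + 4t
y = 6 - (15/5)t = 6 - 3t
for any integer t.

x = -6 + 4t, y = 6 - 3t for integer t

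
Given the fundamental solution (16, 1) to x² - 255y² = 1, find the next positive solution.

Solutions to x² - Dy² = 1 are generated by powers of (x₀ + y₀√D).
The next solution satisfies x₁ + y₁√255 = (x₀ + y₀√255)², giving:
x₁ = x₀² + 255y₀² = 16² + 255·1² = 256 + 255 = 511
y₁ = 2x₀y₀ = 2·16·1 = 32

Verify: 511² - 255·32² = 261121 - 261120 = 1 ✓

x = 511, y = 32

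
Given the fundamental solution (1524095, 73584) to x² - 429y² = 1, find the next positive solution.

Solutions to x² - Dy² = 1 are generated by powers of (x₀ + y₀√D).
The next solution satisfies x₁ + y₁√429 = (x₀ + y₀√429)², giving:
x₁ = x₀² + 429y₀² = 1524095² + 429·73584² = 2322865569025 + 2322865569024 = 4645731138049
y₁ = 2x₀y₀ = 2·1524095·73584 = 224298012960

Verify: 4645731138049² - 429·224298012960² = 21582817807038056695526401 - 21582817807038056695526400 = 1 ✓

x = 4645731138049, y = 224298012960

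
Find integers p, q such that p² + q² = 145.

We need to find integers p, q > 0 such that p² + q² = 145.
Trying p = 1: q² = 145 - 1² = 145 - 1 = 144
q = 12
Check: 1² + 12² = 1 + 144 = 145 ✓

145 = 1² + 12²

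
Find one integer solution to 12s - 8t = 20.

Step 1: Check solvability.
gcd(12, 8) = 4
Since 4 divides 20, solutions exist.

Step 2: Apply extended Euclidean algorithm to find gcd.
We find integers such that 12*x0 + 8*y0 = 4

Step 3: Scale the particular solution.
Multiply by 20/4 = 5:
s = 5, t = 5

Step 4: Verify.
12*(5) - 8*(5) = 20 = 20 ✓

s = 5, t = 5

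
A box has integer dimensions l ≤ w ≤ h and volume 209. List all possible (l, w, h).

Iterate l from 1 to ⌊209^(1/3)⌋. For each l dividing 209, iterate w ≥ l with w dividing 209/l, and set h = 209/(l·w).
Triples found (2): (1×1×209), (1×11×19)

(1×1×209), (1×11×19)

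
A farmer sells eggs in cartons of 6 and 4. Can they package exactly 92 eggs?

We need non-negative a, b with 6a + 4b = 92.
gcd(6, 4) = 2 divides 92.
Try a = 0: 4b = 92 - 0 = 92, so b = 23.
One way: 0 cartons of 6 and 23 cartons of 4.

Yes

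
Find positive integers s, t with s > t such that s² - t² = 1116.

Factor: s² - t² = (s+t)(s-t) = 1116.
We need two factors of 1116 with the same parity.
Use s+t = 558 and s-t = 2 (product 558·2 = 1116).
Adding: 2s = 560, so s = 280.
Subtracting: 2t = 556, so t = 278.
Check: 280² - 278² = 78400 - 77284 = 1116 ✓

s = 280, t = 278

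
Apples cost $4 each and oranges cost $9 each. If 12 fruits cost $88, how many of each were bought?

Let a = apples, o = oranges.
a + o = 12
4a + 9o = 88
Substitute o = 12 - a:
4a + 9(12 - a) = 88
(4 - 9)a = 88 - 108
-5a = -20
a = 4, o = 12 - 4 = 8

Apples: 4, Oranges: 8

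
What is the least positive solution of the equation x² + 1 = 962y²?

We need x² = 962y² - 1. Try successive y:
y = 1: x² = 962·1² - 1 = 961 = 31² ✓
Check: 31² - 962·1² = 961 - 962 = -1 ✓

x = 31, y = 1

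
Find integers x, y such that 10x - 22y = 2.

Step 1: Check solvability.
gcd(10, 22) = 2
Since 2 divides 2, solutions exist.

Step 2: Apply extended Euclidean algorithm to find gcd.
We find integers such that 10*x0 + 22*y0 = 2

Step 3: Scale the particular solution.
Multiply by 2/2 = 1:
x = -2, y = -1

Step 4: Verify.
10*(-2) - 22*(-1) = 2 = 2 ✓

x = -2, y = -1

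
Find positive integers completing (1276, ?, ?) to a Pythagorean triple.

We need the other leg and hypotenuse such that 1276² + x² = c².
Take x = 357, c = 1325: 1276² + 357² = 1628176 + 127449 = 1755625 = 1325² ✓
Triple: (357, 1276, 1325)

(357, 1276, 1325)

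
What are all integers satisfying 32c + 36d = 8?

Step 1: Compute gcd(32, 36) = 4.
Since 4 divides 8, solutions exist.

Step 2: Find a particular solution using extended Euclidean algorithm.
We get c₀ = -2, d₀ = 2.
Check: 32*-2 + 36*2 = 8 = 8 ✓

Step 3: Write the general solution.
c = -2 + (36/4)t = -2 + 9t
d = 2 - (32/4)t = 2 - 8t
for any integer t.

c = -2 + 9t, d = 2 - 8t for integer t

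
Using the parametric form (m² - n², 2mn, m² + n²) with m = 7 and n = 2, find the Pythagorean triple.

a = m² - n² = 49 - 4 = 45
b = 2mn = 2·7·2 = 28
c = m² + n² = 49 + 4 = 53
Verify: 45² + 28² = 2025 + 784 = 2809 = 53² ✓

(45, 28, 53)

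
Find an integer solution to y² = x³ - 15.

Try small integer x values and check whether x³ - 15 is a perfect square.
x = 4: x³ - 15 = 4³ - 15 = 64 - 15 = 49
Is 49 a perfect square? 7² = 49 ✓
So (x, y) = (4, -7) is a solution.

x = 4, y = -7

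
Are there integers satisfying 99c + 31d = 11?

Step 1: Compute gcd(99, 31).
gcd(99, 31) = 1

Step 2: Check divisibility.
Does 1 divide 11? 11 = 1 x 11, so yes.

By the theorem on linear Diophantine equations, 99c + 31d = 11 has integer solutions if and only if gcd(99, 31) divides 11. Since 1 | 11, solutions exist.

Yes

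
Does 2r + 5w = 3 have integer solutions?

Step 1: Compute gcd(2, 5).
gcd(2, 5) = 1

Step 2: Check divisibility.
Does 1 divide 3? 3 = 1 x 3, so yes.

By the theorem on linear Diophantine equations, 2r + 5w = 3 has integer solutions if and only if gcd(2, 5) divides 3. Since 1 | 3, solutions exist.

Yes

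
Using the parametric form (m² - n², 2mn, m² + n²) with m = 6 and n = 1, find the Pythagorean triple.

a = m² - n² = 36 - 1 = 35
b = 2mn = 2·6·1 = 12
c = m² + n² = 36 + 1 = 37
Verify: 35² + 12² = 1225 + 144 = 1369 = 37² ✓

(35, 12, 37)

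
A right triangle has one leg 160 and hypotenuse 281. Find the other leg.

a² = c² - b² = 78961 - 25600 = 53361
a = 231

231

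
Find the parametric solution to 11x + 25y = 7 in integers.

Step 1: Compute gcd(11, 25) = 1.
Since 1 divides 7, solutions exist.

Step 2: Find a particular solution using extended Euclidean algorithm.
We get x₀ = -63, y₀ = 28.
Check: 11*-63 + 25*28 = 7 = 7 ✓

Step 3: Write the general solution.
x = -63 + (25/1)t = -63 + 25t
y = 28 - (11/1)t = 28 - 11t
for any integer t.

x = -63 + 25t, y = 28 - 11t for integer t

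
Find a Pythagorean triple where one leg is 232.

We need the other leg and hypotenuse such that 232² + x² = c².
Take x = 825, c = 857: 232² + 825² = 53824 + 680625 = 734449 = 857² ✓
Triple: (825, 232, 857)

(825, 232, 857)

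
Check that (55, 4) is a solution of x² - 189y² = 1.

Compute x² = 55² = 3025
Compute 189y² = 189·4² = 189·16 = 3024
x² - 189y² = 3025 - 3024 = 1
Since this equals 1, (55, 4) is a solution.

Yes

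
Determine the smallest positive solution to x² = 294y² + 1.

We seek the smallest positive integers (x, y) with x² - 294y² = 1, i.e., x² = 294y² + 1.
Try successive y values:
y = 1: x² = 294·1² + 1 = 295, not a perfect square
y = 2: x² = 294·2² + 1 = 1177, not a perfect square
y = 3: x² = 294·3² + 1 = 2647, not a perfect square
... continuing the search (or via continued fractions) ...
y = 280: x² = 294·280² + 1 = 23049601, x = 4801 ✓

Verify: 4801² - 294·280² = 23049601 - 23049600 = 1 ✓

x = 4801, y = 280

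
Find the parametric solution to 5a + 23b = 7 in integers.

Step 1: Compute gcd(5, 23) = 1.
Since 1 divides 7, solutions exist.

Step 2: Find a particular solution using extended Euclidean algorithm.
We get a₀ = -63, b₀ = 14.
Check: 5*-63 + 23*14 = 7 = 7 ✓

Step 3: Write the general solution.
a = -63 + (23/1)t = -63 + 23t
b = 14 - (5/1)t = 14 - 5t
for any integer t.

a = -63 + 23t, b = 14 - 5t for integer t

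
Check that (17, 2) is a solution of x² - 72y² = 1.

Compute x² = 17² = 289
Compute 72y² = 72·2² = 72·4 = 288
x² - 72y² = 289 - 288 = 1
Since this equals 1, (17, 2) is a solution.

Yes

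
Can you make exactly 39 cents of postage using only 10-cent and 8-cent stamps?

We need non-negative x, y with 10x + 8y = 39.
gcd(10, 8) = 2, and 2 does not divide 39.
No integer solutions exist, so certainly no non-negative ones.

No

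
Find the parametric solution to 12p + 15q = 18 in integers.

Step 1: Compute gcd(12, 15) = 3.
Since 3 divides 18, solutions exist.

Step 2: Find a particular solution using extended Euclidean algorithm.
We get p₀ = -6, q₀ = 6.
Check: 12*-6 + 15*6 = 18 = 18 ✓

Step 3: Write the general solution.
p = -6 + (15/3)t = -6 + 5t
q = 6 - (12/3)t = 6 - 4t
for any integer t.

p = -6 + 5t, q = 6 - 4t for integer t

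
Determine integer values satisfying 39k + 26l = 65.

Step 1: Check solvability.
gcd(39, 26) = 13
Since 13 divides 65, solutions exist.

Step 2: Apply extended Euclidean algorithm to find gcd.
We find integers such that 39*x0 + 26*y0 = 13

Step 3: Scale the particular solution.
Multiply by 65/13 = 5:
k = 5, l = -5

Step 4: Verify.
39*(5) + 26*(-5) = 65 = 65 ✓

k = 5, l = -5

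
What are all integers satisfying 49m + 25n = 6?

Step 1: Compute gcd(49, 25) = 1.
Since 1 divides 6, solutions exist.

Step 2: Find a particular solution using extended Euclidean algorithm.
We get m₀ = -6, n₀ = 12.
Check: 49*-6 + 25*12 = 6 = 6 ✓

Step 3: Write the general solution.
m = -6 + (25/1)t = -6 + 25t
n = 12 - (49/1)t = 12 - 49t
for any integer t.

m = -6 + 25t, n = 12 - 49t for integer t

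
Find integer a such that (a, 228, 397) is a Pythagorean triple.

a² = c² - b² = 397² - 228² = 157609 - 51984 = 105625
a = sqrt(105625) = 325

325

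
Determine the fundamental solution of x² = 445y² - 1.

We need x² = 445y² - 1. Try successive y:
y = 1: x² = 445·1² - 1 = 444, not a perfect square
y = 2: x² = 445·2² - 1 = 1779, not a perfect square
y = 3: x² = 445·3² - 1 = 4004, not a perfect square
...
y = 221: x² = 445·221² - 1 = 21734244 = 4662² ✓
Check: 4662² - 445·221² = 21734244 - 21734245 = -1 ✓

x = 4662, y = 221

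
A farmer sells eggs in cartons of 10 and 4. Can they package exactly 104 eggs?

We need non-negative a, b with 10a + 4b = 104.
gcd(10, 4) = 2 divides 104.
Try a = 0: 4b = 104 - 0 = 104, so b = 26.
One way: 0 cartons of 10 and 26 cartons of 4.

Yes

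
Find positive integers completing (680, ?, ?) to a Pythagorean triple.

We need the other leg and hypotenuse such that 680² + x² = c².
Take x = 111, c = 689: 680² + 111² = 462400 + 12321 = 474721 = 689² ✓
Triple: (111, 680, 689)

(111, 680, 689)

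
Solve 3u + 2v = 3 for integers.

Step 1: Check solvability.
gcd(3, 2) = 1
Since 1 divides 3, solutions exist.

Step 2: Apply extended Euclidean algorithm to find gcd.
We find integers such that 3*x0 + 2*y0 = 1

Step 3: Scale the particular solution.
Multiply by 3/1 = 3:
u = 3, v = -3

Step 4: Verify.
3*(3) + 2*(-3) = 3 = 3 ✓

u = 3, v = -3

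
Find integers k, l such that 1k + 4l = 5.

Step 1: Check solvability.
gcd(1, 4) = 1
Since 1 divides 5, solutions exist.

Step 2: Apply extended Euclidean algorithm to find gcd.
We find integers such that 1*x0 + 4*y0 = 1

Step 3: Scale the particular solution.
Multiply by 5/1 = 5:
k = 5, l = 0

Step 4: Verify.
1*(5) + 4*(0) = 5 = 5 ✓

k = 5, l = 0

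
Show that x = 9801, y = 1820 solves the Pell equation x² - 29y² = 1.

Compute x² = 9801² = 96059601
Compute 29y² = 29·1820² = 29·3312400 = 96059600
x² - 29y² = 96059601 - 96059600 = 1
Since this equals 1, (9801, 1820) is a solution.

Yes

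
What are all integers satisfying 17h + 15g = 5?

Step 1: Compute gcd(17, 15) = 1.
Since 1 divides 5, solutions exist.

Step 2: Find a particular solution using extended Euclidean algorithm.
We get h₀ = -35, g₀ = 40.
Check: 17*-35 + 15*40 = 5 = 5 ✓

Step 3: Write the general solution.
h = -35 + (15/1)t = -35 + 15t
g = 40 - (17/1)t = 40 - 17t
for any integer t.

h = -35 + 15t, g = 40 - 17t for integer t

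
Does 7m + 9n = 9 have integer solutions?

Step 1: Compute gcd(7, 9).
gcd(7, 9) = 1

Step 2: Check divisibility.
Does 1 divide 9? 9 = 1 x 9, so yes.

By the theorem on linear Diophantine equations, 7m + 9n = 9 has integer solutions if and only if gcd(7, 9) divides 9. Since 1 | 9, solutions exist.

Yes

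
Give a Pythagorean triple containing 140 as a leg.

We need the other leg and hypotenuse such that 140² + x² = c².
Take x = 48, c = 148: 140² + 48² = 19600 + 2304 = 21904 = 148² ✓
Triple: (140, 48, 148)

(140, 48, 148)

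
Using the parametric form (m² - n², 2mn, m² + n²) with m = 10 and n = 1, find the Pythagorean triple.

a = m² - n² = 100 - 1 = 99
b = 2mn = 2·10·1 = 20
c = m² + n² = 100 + 1 = 101
Verify: 99² + 20² = 9801 + 400 = 10201 = 101² ✓

(99, 20, 101)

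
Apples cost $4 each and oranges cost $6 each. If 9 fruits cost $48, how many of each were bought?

Let a = apples, o = oranges.
a + o = 9
4a + 6o = 48
Substitute o = 9 - a:
4a + 6(9 - a) = 48
(4 - 6)a = 48 - 54
-2a = -6
a = 3, o = 9 - 3 = 6

Apples: 3, Oranges: 6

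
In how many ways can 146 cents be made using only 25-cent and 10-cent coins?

We need non-negative integers (x, y) with 25x + 10y = 146.
For each x from 0 to 5, check if (146 - 25x) is a non-negative multiple of 10.
Solutions (x, y): none
Count: 0

0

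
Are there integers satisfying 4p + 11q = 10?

Step 1: Compute gcd(4, 11).
gcd(4, 11) = 1

Step 2: Check divisibility.
Does 1 divide 10? 10 = 1 x 10, so yes.

By the theorem on linear Diophantine equations, 4p + 11q = 10 has integer solutions if and only if gcd(4, 11) divides 10. Since 1 | 10, solutions exist.

Yes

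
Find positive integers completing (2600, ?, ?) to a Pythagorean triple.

We need the other leg and hypotenuse such that 2600² + x² = c².
Take x = 102, c = 2602: 2600² + 102² = 6760000 + 10404 = 6770404 = 2602² ✓
Triple: (102, 2600, 2602)

(102, 2600, 2602)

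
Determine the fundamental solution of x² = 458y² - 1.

We need x² = 458y² - 1. Try successive y:
y = 1: x² = 458·1² - 1 = 457, not a perfect square
y = 2: x² = 458·2² - 1 = 1831, not a perfect square
y = 3: x² = 458·3² - 1 = 4121, not a perfect square
...
y = 5: x² = 458·5² - 1 = 11449 = 107² ✓
Check: 107² - 458·5² = 11449 - 11450 = -1 ✓

x = 107, y = 5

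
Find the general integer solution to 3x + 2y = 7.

Step 1: Compute gcd(3, 2) = 1.
Since 1 divides 7, solutions exist.

Step 2: Find a particular solution using extended Euclidean algorithm.
We get x₀ = 7, y₀ = -7.
Check: 3*7 + 2*-7 = 7 = 7 ✓

Step 3: Write the general solution.
x = 7 + (2/1)t = 7 + 2t
y = -7 - (3/1)t = -7 - 3t
for any integer t.

x = 7 + 2t, y = -7 - 3t for integer t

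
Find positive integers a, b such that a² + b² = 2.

Search for a with 2 - a² a perfect square.
a = 1: 2 - 1² = 2 - 1 = 1 = 1² ✓
So a = 1, b = 1.

a = 1, b = 1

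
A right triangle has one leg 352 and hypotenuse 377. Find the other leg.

a² = c² - b² = 142129 - 123904 = 18225
a = 135

135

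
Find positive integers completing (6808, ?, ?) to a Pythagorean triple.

We need the other leg and hypotenuse such that 6808² + x² = c².
Take x = 3360, c = 7592: 6808² + 3360² = 46348864 + 11289600 = 57638464 = 7592² ✓
Triple: (6808, 3360, 7592)

(6808, 3360, 7592)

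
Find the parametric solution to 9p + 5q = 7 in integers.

Step 1: Compute gcd(9, 5) = 1.
Since 1 divides 7, solutions exist.

Step 2: Find a particular solution using extended Euclidean algorithm.
We get p₀ = -7, q₀ = 14.
Check: 9*-7 + 5*14 = 7 = 7 ✓

Step 3: Write the general solution.
p = -7 + (5/1)t = -7 + 5t
q = 14 - (9/1)t = 14 - 9t
for any integer t.

p = -7 + 5t, q = 14 - 9t for integer t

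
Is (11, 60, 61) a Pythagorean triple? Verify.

Compute a² + b² = 11² + 60² = 121 + 3600 = 3721
Compute c² = 61² = 3721
Since 3721 = 3721, confirmed.

Yes, it is a Pythagorean triple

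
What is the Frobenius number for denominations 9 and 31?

For two coprime denominations a and b, the Frobenius number (largest value not representable as a non-negative combination) is ab - a - b.
Here gcd(9, 31) = 1, so they are coprime.
F(9, 31) = 9·31 - 9 - 31 = 279 - 40 = 239

239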